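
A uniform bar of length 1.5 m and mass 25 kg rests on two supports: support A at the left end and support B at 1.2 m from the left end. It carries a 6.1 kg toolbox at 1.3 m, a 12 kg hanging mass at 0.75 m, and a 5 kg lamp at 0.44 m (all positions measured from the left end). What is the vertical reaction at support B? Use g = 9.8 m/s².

R_B ≈ 309 N

Choose support A as the axis so its reaction then has zero moment arm.
Beam weight: 25 × 9.8 = 245 N down at 0.75 m → arm 0.75 m, τ = 245 × 0.75 = 183.8 N·m clockwise.
Toolbox: 6.1 × 9.8 = 59.78 N down at 1.3 m → arm 1.3 m, τ = 59.78 × 1.3 = 77.71 N·m clockwise.
Hanging mass: 12 × 9.8 = 117.6 N down at 0.75 m → arm 0.75 m, τ = 117.6 × 0.75 = 88.2 N·m clockwise.
Lamp: 5 × 9.8 = 49 N down at 0.44 m → arm 0.44 m, τ = 49 × 0.44 = 21.56 N·m clockwise.
Net load moment about support A = 371.3 N·m clockwise.
Reaction R at support B is upward at 1.2 m, arm 1.2 m → moment R × 1.2 counterclockwise.
Balancing moments: R × 1.2 = 371.3, giving R = 309 N.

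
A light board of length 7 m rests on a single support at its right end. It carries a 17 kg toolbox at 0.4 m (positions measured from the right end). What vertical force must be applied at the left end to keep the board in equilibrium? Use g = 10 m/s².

F ≈ 9.71 N

Sum moments about the right end (the unknown pivot reaction has zero arm there).
Toolbox: 17 × 10 = 170 N down at 0.4 m → arm 0.4 m, τ = 170 × 0.4 = 68 N·m counterclockwise.
Net moment of the loads = 68 N·m counterclockwise.
The upward force F acts at the left end, arm 7 m, giving F × 7 clockwise.
Στ = 0 ⇒ F × 7 = 68 ⇒ F = 68 / 7 = 9.71 N.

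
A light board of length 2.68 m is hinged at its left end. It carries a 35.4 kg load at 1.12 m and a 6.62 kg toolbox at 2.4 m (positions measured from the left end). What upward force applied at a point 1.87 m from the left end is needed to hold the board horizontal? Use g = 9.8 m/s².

F ≈ 291 N

Sum moments about the left end (the unknown pivot reaction has zero arm there).
Load: 35.4 × 9.8 = 346.9 N down at 1.12 m → arm 1.12 m, τ = 346.9 × 1.12 = 388.5 N·m clockwise.
Toolbox: 6.62 × 9.8 = 64.88 N down at 2.4 m → arm 2.4 m, τ = 64.88 × 2.4 = 155.7 N·m clockwise.
Net moment of the loads = 544.2 N·m clockwise.
The upward force F acts at a point 1.87 m from the left end, arm 1.87 m, giving F × 1.87 counterclockwise.
Setting net torque to zero: F × 1.87 = 544.2 → F = 544.2 / 1.87 = 291 N.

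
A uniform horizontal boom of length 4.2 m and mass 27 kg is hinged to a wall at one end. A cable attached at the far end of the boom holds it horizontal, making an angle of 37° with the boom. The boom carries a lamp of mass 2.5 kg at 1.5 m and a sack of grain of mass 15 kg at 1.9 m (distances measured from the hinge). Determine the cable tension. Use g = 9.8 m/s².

T ≈ 345 N

Choose the hinge as the axis so the unknown hinge reaction has zero arm there.
Beam weight: 27 × 9.8 = 264.6 N down at 2.1 m → arm 2.1 m, τ = 264.6 × 2.1 = 555.7 N·m clockwise.
Lamp: 2.5 × 9.8 = 24.5 N down at 1.5 m → arm 1.5 m, τ = 24.5 × 1.5 = 36.75 N·m clockwise.
Sack of grain: 15 × 9.8 = 147 N down at 1.9 m → arm 1.9 m, τ = 147 × 1.9 = 279.3 N·m clockwise.
Total clockwise load moment = 871.8 N·m.
The cable tension T acts at 4.2 m; only its component perpendicular to the boom, T sinθ, produces torque. sin 37° = 0.6018.
Balancing moments: T × 4.2 × 0.6018 = 871.8, giving T = 871.8 / 2.528 = 345 N.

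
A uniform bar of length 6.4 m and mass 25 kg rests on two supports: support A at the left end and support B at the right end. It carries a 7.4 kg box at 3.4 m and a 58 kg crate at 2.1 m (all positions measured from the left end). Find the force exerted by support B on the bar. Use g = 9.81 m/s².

R_B ≈ 348 N

Taking torques about support A:
Beam weight: 25 × 9.81 = 245.2 N down at 3.2 m → arm 3.2 m, τ = 245.2 × 3.2 = 784.6 N·m clockwise.
Box: 7.4 × 9.81 = 72.59 N down at 3.4 m → arm 3.4 m, τ = 72.59 × 3.4 = 246.8 N·m clockwise.
Crate: 58 × 9.81 = 569 N down at 2.1 m → arm 2.1 m, τ = 569 × 2.1 = 1195 N·m clockwise.
Net load moment about support A = 2226 N·m clockwise.
Reaction R at support B is upward at 6.4 m, arm 6.4 m → moment R × 6.4 counterclockwise.
Στ = 0 ⇒ R × 6.4 = 2226 ⇒ R = 348 N.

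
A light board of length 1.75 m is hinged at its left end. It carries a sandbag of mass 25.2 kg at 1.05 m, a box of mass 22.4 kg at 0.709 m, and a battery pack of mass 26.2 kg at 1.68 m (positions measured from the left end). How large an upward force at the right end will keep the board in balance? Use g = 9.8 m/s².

F ≈ 484 N

About the left end:
Sandbag: 25.2 × 9.8 = 247 N down at 1.05 m → arm 1.05 m, τ = 247 × 1.05 = 259.4 N·m clockwise.
Box: 22.4 × 9.8 = 219.5 N down at 0.709 m → arm 0.709 m, τ = 219.5 × 0.709 = 155.6 N·m clockwise.
Battery pack: 26.2 × 9.8 = 256.8 N down at 1.68 m → arm 1.68 m, τ = 256.8 × 1.68 = 431.4 N·m clockwise.
Net moment of the loads = 846.4 N·m clockwise.
The upward force F acts at the right end, arm 1.75 m, giving F × 1.75 counterclockwise.
Setting net torque to zero: F × 1.75 = 846.4 → F = 846.4 / 1.75 = 484 N.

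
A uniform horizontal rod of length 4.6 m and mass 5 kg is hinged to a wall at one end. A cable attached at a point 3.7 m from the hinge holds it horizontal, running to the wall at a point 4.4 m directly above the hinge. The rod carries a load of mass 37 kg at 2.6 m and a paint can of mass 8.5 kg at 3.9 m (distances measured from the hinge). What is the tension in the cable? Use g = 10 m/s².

T ≈ 497 N

Taking torques about the hinge:
Beam weight: 5 × 10 = 50 N down at 2.3 m → arm 2.3 m, τ = 50 × 2.3 = 115 N·m clockwise.
Load: 37 × 10 = 370 N down at 2.6 m → arm 2.6 m, τ = 370 × 2.6 = 962 N·m clockwise.
Paint can: 8.5 × 10 = 85 N down at 3.9 m → arm 3.9 m, τ = 85 × 3.9 = 331.5 N·m clockwise.
Total clockwise load moment = 1408 N·m.
The cable tension T acts at 3.7 m; only its component perpendicular to the rod, T sinθ, produces torque. sinθ = h/√(h²+d²) = 4.4/√(4.4²+3.7²) = 0.7654.
Στ = 0 ⇒ T × 3.7 × 0.7654 = 1408 ⇒ T = 1408 / 2.832 = 497 N.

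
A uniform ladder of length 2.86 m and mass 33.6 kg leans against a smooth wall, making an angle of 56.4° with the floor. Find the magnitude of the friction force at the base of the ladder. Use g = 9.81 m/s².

Choose the foot of the ladder as the axis so the floor normal and friction both act there and drop out.
Ladder weight 33.6×9.81 = 329.6 N acts at 1.43 m along the ladder; its horizontal arm is 1.43·cos56.4° = 0.7913 m → τ = 260.8 N·m clockwise.
Wall normal N acts horizontally at the top; its moment arm is the height L sinθ = 2.86·sin56.4° = 2.382 m, counterclockwise.
For rotational equilibrium, N × 2.382 = 260.8, so N = 109 N.
ΣFx = 0: friction at the foot balances the wall's push, so f = N_wall = 109 N.

f ≈ 109 N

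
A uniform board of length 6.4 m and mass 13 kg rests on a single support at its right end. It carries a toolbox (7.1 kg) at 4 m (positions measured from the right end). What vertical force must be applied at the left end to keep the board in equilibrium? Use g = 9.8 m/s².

F ≈ 107 N

Choose the right end as the axis so the unknown pivot reaction has zero arm there.
Beam weight: 13 × 9.8 = 127.4 N down at 3.2 m → arm 3.2 m, τ = 127.4 × 3.2 = 407.7 N·m counterclockwise.
Toolbox: 7.1 × 9.8 = 69.58 N down at 4 m → arm 4 m, τ = 69.58 × 4 = 278.3 N·m counterclockwise.
Net moment of the loads = 686 N·m counterclockwise.
The upward force F acts at the left end, arm 6.4 m, giving F × 6.4 clockwise.
For rotational equilibrium, F × 6.4 = 686, so F = 686 / 6.4 = 107 N.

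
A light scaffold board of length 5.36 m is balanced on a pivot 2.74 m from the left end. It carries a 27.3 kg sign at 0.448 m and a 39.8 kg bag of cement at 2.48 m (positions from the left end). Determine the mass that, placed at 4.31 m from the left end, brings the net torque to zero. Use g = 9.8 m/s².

About the pivot (at 2.74 m from the left end):
Sign: 27.3 × 9.8 = 267.5 N down at 0.448 m → arm 2.292 m, τ = 267.5 × 2.292 = 613.1 N·m counterclockwise.
Bag of cement: 39.8 × 9.8 = 390 N down at 2.48 m → arm 0.26 m, τ = 390 × 0.26 = 101.4 N·m counterclockwise.
Net moment of known loads = 714.5 N·m counterclockwise.
An unknown mass m at 4.31 m has arm 1.57 m; its moment is m·g·1.57 clockwise.
For rotational equilibrium, m × 9.8 × 1.57 = 714.5, so m = 714.5 / (9.8 × 1.57) = 46.4 kg.

m ≈ 46.4 kg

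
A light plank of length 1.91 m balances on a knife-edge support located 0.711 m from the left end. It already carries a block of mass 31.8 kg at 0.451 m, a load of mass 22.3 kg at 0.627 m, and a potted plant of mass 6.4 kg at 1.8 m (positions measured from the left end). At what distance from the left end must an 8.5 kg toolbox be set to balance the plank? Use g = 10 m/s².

x ≈ 1.08 m from the left end

Sum moments about the knife-edge support (at 0.711 m from the left end) (the support reaction has zero arm there).
Block: 31.8 × 10 = 318 N down at 0.451 m → arm 0.26 m, τ = 318 × 0.26 = 82.68 N·m counterclockwise.
Load: 22.3 × 10 = 223 N down at 0.627 m → arm 0.084 m, τ = 223 × 0.084 = 18.73 N·m counterclockwise.
Potted plant: 6.4 × 10 = 64 N down at 1.8 m → arm 1.089 m, τ = 64 × 1.089 = 69.7 N·m clockwise.
Net moment of existing loads = 31.71 N·m counterclockwise.
The toolbox weighs 8.5 × 10 = 85 N and must supply an equal clockwise moment, so its lever arm about the knife-edge support is 31.71 / 85 = 0.373 m.
That puts it at 0.711 + 0.373 = 1.08 m from the left end.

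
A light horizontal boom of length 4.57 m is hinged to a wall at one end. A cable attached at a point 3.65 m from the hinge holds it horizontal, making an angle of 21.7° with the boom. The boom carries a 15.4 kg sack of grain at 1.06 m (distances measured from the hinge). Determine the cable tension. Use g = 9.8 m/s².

Sum moments about the hinge (the unknown hinge reaction has zero arm there).
Sack of grain: 15.4 × 9.8 = 150.9 N down at 1.06 m → arm 1.06 m, τ = 150.9 × 1.06 = 160 N·m clockwise.
Total clockwise load moment = 160 N·m.
The cable tension T acts at 3.65 m; only its component perpendicular to the boom, T sinθ, produces torque. sin 21.7° = 0.3697.
Στ = 0 ⇒ T × 3.65 × 0.3697 = 160 ⇒ T = 160 / 1.349 = 119 N.

T ≈ 119 N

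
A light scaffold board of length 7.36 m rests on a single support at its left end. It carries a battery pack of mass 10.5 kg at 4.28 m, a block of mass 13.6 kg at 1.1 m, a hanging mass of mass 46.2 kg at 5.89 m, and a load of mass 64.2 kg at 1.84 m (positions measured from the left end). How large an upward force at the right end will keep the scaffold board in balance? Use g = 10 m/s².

Taking torques about the left end:
Battery pack: 10.5 × 10 = 105 N down at 4.28 m → arm 4.28 m, τ = 105 × 4.28 = 449.4 N·m clockwise.
Block: 13.6 × 10 = 136 N down at 1.1 m → arm 1.1 m, τ = 136 × 1.1 = 149.6 N·m clockwise.
Hanging mass: 46.2 × 10 = 462 N down at 5.89 m → arm 5.89 m, τ = 462 × 5.89 = 2721 N·m clockwise.
Load: 64.2 × 10 = 642 N down at 1.84 m → arm 1.84 m, τ = 642 × 1.84 = 1181 N·m clockwise.
Net moment of the loads = 4501 N·m clockwise.
The upward force F acts at the right end, arm 7.36 m, giving F × 7.36 counterclockwise.
Στ = 0 ⇒ F × 7.36 = 4501 ⇒ F = 4501 / 7.36 = 612 N.

F ≈ 612 N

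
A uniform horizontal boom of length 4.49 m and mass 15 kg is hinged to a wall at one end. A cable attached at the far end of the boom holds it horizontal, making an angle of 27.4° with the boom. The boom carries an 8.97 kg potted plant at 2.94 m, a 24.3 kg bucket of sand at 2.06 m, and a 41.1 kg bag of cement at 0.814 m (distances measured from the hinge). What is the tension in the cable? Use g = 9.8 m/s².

Choose the hinge as the axis so the unknown hinge reaction has zero arm there.
Beam weight: 15 × 9.8 = 147 N down at 2.245 m → arm 2.245 m, τ = 147 × 2.245 = 330 N·m clockwise.
Potted plant: 8.97 × 9.8 = 87.91 N down at 2.94 m → arm 2.94 m, τ = 87.91 × 2.94 = 258.5 N·m clockwise.
Bucket of sand: 24.3 × 9.8 = 238.1 N down at 2.06 m → arm 2.06 m, τ = 238.1 × 2.06 = 490.5 N·m clockwise.
Bag of cement: 41.1 × 9.8 = 402.8 N down at 0.814 m → arm 0.814 m, τ = 402.8 × 0.814 = 327.9 N·m clockwise.
Total clockwise load moment = 1407 N·m.
The cable tension T acts at 4.49 m; only its component perpendicular to the boom, T sinθ, produces torque. sin 27.4° = 0.4602.
Balancing moments: T × 4.49 × 0.4602 = 1407, giving T = 1407 / 2.066 = 681 N.

T ≈ 681 N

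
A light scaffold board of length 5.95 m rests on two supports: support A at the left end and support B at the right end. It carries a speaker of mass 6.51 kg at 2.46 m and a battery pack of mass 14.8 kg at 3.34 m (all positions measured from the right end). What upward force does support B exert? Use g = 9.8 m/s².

R_B ≈ 101 N

Taking torques about support A:
Speaker: 6.51 × 9.8 = 63.8 N down at 2.46 m → arm 3.49 m, τ = 63.8 × 3.49 = 222.7 N·m clockwise.
Battery pack: 14.8 × 9.8 = 145 N down at 3.34 m → arm 2.61 m, τ = 145 × 2.61 = 378.4 N·m clockwise.
Net load moment about support A = 601.1 N·m clockwise.
Reaction R at support B is upward at 0 m, arm 5.95 m → moment R × 5.95 counterclockwise.
For rotational equilibrium, R × 5.95 = 601.1, so R = 101 N.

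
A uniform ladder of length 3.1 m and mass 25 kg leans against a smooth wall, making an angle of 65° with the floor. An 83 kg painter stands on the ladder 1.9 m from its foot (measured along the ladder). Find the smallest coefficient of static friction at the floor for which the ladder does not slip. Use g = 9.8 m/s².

μ_min ≈ 0.274

Choose the foot of the ladder as the axis so the floor normal and friction both act there and drop out.
Ladder weight 25×9.8 = 245 N acts at 1.55 m along the ladder; its horizontal arm is 1.55·cos65° = 0.6551 m → τ = 160.5 N·m clockwise.
Painter: 83×9.8 = 813.4 N at 1.9 m → arm 0.803 m → τ = 653.2 N·m clockwise.
Wall normal N acts horizontally at the top; its moment arm is the height L sinθ = 3.1·sin65° = 2.81 m, counterclockwise.
Balancing moments: N × 2.81 = 813.7, giving N = 289.6 N.
ΣFx = 0 ⇒ f = N_wall = 289.6 N. ΣFy = 0 ⇒ N_floor = 1058 N.
μ_min = f / N_floor = 289.6 / 1058 = 0.274.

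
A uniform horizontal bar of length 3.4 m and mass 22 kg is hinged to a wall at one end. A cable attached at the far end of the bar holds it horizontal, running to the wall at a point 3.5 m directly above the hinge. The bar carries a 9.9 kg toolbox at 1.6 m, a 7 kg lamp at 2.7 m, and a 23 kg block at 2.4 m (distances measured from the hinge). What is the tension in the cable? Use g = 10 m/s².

T ≈ 522 N

About the hinge:
Beam weight: 22 × 10 = 220 N down at 1.7 m → arm 1.7 m, τ = 220 × 1.7 = 374 N·m clockwise.
Toolbox: 9.9 × 10 = 99 N down at 1.6 m → arm 1.6 m, τ = 99 × 1.6 = 158.4 N·m clockwise.
Lamp: 7 × 10 = 70 N down at 2.7 m → arm 2.7 m, τ = 70 × 2.7 = 189 N·m clockwise.
Block: 23 × 10 = 230 N down at 2.4 m → arm 2.4 m, τ = 230 × 2.4 = 552 N·m clockwise.
Total clockwise load moment = 1273 N·m.
The cable tension T acts at 3.4 m; only its component perpendicular to the bar, T sinθ, produces torque. sinθ = h/√(h²+d²) = 3.5/√(3.5²+3.4²) = 0.7173.
Balancing moments: T × 3.4 × 0.7173 = 1273, giving T = 1273 / 2.439 = 522 N.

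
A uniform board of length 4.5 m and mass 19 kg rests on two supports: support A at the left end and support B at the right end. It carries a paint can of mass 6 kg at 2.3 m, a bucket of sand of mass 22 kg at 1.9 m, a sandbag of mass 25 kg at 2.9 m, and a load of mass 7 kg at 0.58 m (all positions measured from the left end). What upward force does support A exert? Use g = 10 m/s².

R_A ≈ 401 N

Taking torques about support B:
Beam weight: 19 × 10 = 190 N down at 2.25 m → arm 2.25 m, τ = 190 × 2.25 = 427.5 N·m counterclockwise.
Paint can: 6 × 10 = 60 N down at 2.3 m → arm 2.2 m, τ = 60 × 2.2 = 132 N·m counterclockwise.
Bucket of sand: 22 × 10 = 220 N down at 1.9 m → arm 2.6 m, τ = 220 × 2.6 = 572 N·m counterclockwise.
Sandbag: 25 × 10 = 250 N down at 2.9 m → arm 1.6 m, τ = 250 × 1.6 = 400 N·m counterclockwise.
Load: 7 × 10 = 70 N down at 0.58 m → arm 3.92 m, τ = 70 × 3.92 = 274.4 N·m counterclockwise.
Net load moment about support B = 1806 N·m counterclockwise.
Reaction R at support A is upward at 0 m, arm 4.5 m → moment R × 4.5 clockwise.
For rotational equilibrium, R × 4.5 = 1806, so R = 401 N.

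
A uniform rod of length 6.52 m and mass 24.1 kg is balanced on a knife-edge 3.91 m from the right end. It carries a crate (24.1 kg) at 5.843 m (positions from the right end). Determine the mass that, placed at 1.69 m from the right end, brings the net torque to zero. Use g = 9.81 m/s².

m ≈ 13.9 kg

Sum moments about the knife-edge (at 3.91 m from the right end) (the support reaction has zero arm there).
Beam weight: 24.1 × 9.81 = 236.4 N down at 3.26 m → arm 0.65 m, τ = 236.4 × 0.65 = 153.7 N·m clockwise.
Crate: 24.1 × 9.81 = 236.4 N down at 5.843 m → arm 1.933 m, τ = 236.4 × 1.933 = 457 N·m counterclockwise.
Net moment of known loads = 303.3 N·m counterclockwise.
An unknown mass m at 1.69 m has arm 2.22 m; its moment is m·g·2.22 clockwise.
Στ = 0 ⇒ m × 9.81 × 2.22 = 303.3 ⇒ m = 303.3 / (9.81 × 2.22) = 13.9 kg.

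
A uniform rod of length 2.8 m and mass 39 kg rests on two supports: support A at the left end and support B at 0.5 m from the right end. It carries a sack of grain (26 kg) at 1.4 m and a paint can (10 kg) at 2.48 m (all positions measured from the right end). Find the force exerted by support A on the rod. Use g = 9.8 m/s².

R_A ≈ 334 N

Take moments about support B.
Beam weight: 39 × 9.8 = 382.2 N down at 1.4 m → arm 0.9 m, τ = 382.2 × 0.9 = 344 N·m counterclockwise.
Sack of grain: 26 × 9.8 = 254.8 N down at 1.4 m → arm 0.9 m, τ = 254.8 × 0.9 = 229.3 N·m counterclockwise.
Paint can: 10 × 9.8 = 98 N down at 2.48 m → arm 1.98 m, τ = 98 × 1.98 = 194 N·m counterclockwise.
Net load moment about support B = 767.3 N·m counterclockwise.
Reaction R at support A is upward at 2.8 m, arm 2.3 m → moment R × 2.3 clockwise.
Setting net torque to zero: R × 2.3 = 767.3 → R = 334 N.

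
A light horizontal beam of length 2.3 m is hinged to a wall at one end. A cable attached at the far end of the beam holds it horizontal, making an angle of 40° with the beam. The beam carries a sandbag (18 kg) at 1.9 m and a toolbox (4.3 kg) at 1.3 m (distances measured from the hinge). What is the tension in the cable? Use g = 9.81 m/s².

T ≈ 264 N

Sum moments about the hinge (the unknown hinge reaction has zero arm there).
Sandbag: 18 × 9.81 = 176.6 N down at 1.9 m → arm 1.9 m, τ = 176.6 × 1.9 = 335.5 N·m clockwise.
Toolbox: 4.3 × 9.81 = 42.18 N down at 1.3 m → arm 1.3 m, τ = 42.18 × 1.3 = 54.83 N·m clockwise.
Total clockwise load moment = 390.3 N·m.
The cable tension T acts at 2.3 m; only its component perpendicular to the beam, T sinθ, produces torque. sin 40° = 0.6428.
Στ = 0 ⇒ T × 2.3 × 0.6428 = 390.3 ⇒ T = 390.3 / 1.478 = 264 N.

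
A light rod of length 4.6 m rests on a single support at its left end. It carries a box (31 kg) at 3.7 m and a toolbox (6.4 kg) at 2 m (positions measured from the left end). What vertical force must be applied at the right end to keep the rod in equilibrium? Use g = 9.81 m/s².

F ≈ 272 N

Choose the left end as the axis so the unknown pivot reaction has zero arm there.
Box: 31 × 9.81 = 304.1 N down at 3.7 m → arm 3.7 m, τ = 304.1 × 3.7 = 1125 N·m clockwise.
Toolbox: 6.4 × 9.81 = 62.78 N down at 2 m → arm 2 m, τ = 62.78 × 2 = 125.6 N·m clockwise.
Net moment of the loads = 1251 N·m clockwise.
The upward force F acts at the right end, arm 4.6 m, giving F × 4.6 counterclockwise.
Balancing moments: F × 4.6 = 1251, giving F = 1251 / 4.6 = 272 N.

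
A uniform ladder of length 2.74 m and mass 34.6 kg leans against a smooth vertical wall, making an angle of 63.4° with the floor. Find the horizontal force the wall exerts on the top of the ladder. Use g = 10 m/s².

Take moments about the foot of the ladder.
Ladder weight 34.6×10 = 346 N acts at 1.37 m along the ladder; its horizontal arm is 1.37·cos63.4° = 0.6134 m → τ = 212.2 N·m clockwise.
Wall normal N acts horizontally at the top; its moment arm is the height L sinθ = 2.74·sin63.4° = 2.45 m, counterclockwise.
Setting net torque to zero: N × 2.45 = 212.2 → N = 86.6 N.

N_wall ≈ 86.6 N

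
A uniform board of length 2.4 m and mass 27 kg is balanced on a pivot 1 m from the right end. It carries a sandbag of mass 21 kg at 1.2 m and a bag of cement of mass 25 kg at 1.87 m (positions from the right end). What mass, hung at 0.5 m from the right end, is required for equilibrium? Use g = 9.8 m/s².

Take moments about the pivot (at 1 m from the right end).
Beam weight: 27 × 9.8 = 264.6 N down at 1.2 m → arm 0.2 m, τ = 264.6 × 0.2 = 52.92 N·m counterclockwise.
Sandbag: 21 × 9.8 = 205.8 N down at 1.2 m → arm 0.2 m, τ = 205.8 × 0.2 = 41.16 N·m counterclockwise.
Bag of cement: 25 × 9.8 = 245 N down at 1.87 m → arm 0.87 m, τ = 245 × 0.87 = 213.2 N·m counterclockwise.
Net moment of known loads = 307.3 N·m counterclockwise.
An unknown mass m at 0.5 m has arm 0.5 m; its moment is m·g·0.5 clockwise.
Στ = 0 ⇒ m × 9.8 × 0.5 = 307.3 ⇒ m = 307.3 / (9.8 × 0.5) = 62.7 kg.

m ≈ 62.7 kg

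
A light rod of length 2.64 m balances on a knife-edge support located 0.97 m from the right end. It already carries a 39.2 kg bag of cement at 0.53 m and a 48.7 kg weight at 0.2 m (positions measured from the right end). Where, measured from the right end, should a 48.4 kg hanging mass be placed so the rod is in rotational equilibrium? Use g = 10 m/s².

Sum moments about the knife-edge support (at 0.97 m from the right end) (the support reaction has zero arm there).
Bag of cement: 39.2 × 10 = 392 N down at 0.53 m → arm 0.44 m, τ = 392 × 0.44 = 172.5 N·m clockwise.
Weight: 48.7 × 10 = 487 N down at 0.2 m → arm 0.77 m, τ = 487 × 0.77 = 375 N·m clockwise.
Net moment of existing loads = 547.5 N·m clockwise.
The hanging mass weighs 48.4 × 10 = 484 N and must supply an equal counterclockwise moment, so its lever arm about the knife-edge support is 547.5 / 484 = 1.13 m.
That puts it at 0.97 + 1.13 = 2.1 m from the right end.

x ≈ 2.1 m from the right end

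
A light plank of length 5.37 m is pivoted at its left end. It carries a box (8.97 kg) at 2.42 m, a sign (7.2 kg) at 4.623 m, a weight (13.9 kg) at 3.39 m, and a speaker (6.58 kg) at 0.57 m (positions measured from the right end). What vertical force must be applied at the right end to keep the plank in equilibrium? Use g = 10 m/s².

Sum moments about the left end (the unknown pivot reaction has zero arm there).
Box: 8.97 × 10 = 89.7 N down at 2.42 m → arm 2.95 m, τ = 89.7 × 2.95 = 264.6 N·m clockwise.
Sign: 7.2 × 10 = 72 N down at 4.623 m → arm 0.747 m, τ = 72 × 0.747 = 53.78 N·m clockwise.
Weight: 13.9 × 10 = 139 N down at 3.39 m → arm 1.98 m, τ = 139 × 1.98 = 275.2 N·m clockwise.
Speaker: 6.58 × 10 = 65.8 N down at 0.57 m → arm 4.8 m, τ = 65.8 × 4.8 = 315.8 N·m clockwise.
Net moment of the loads = 909.4 N·m clockwise.
The upward force F acts at the right end, arm 5.37 m, giving F × 5.37 counterclockwise.
Setting net torque to zero: F × 5.37 = 909.4 → F = 909.4 / 5.37 = 169 N.

F ≈ 169 N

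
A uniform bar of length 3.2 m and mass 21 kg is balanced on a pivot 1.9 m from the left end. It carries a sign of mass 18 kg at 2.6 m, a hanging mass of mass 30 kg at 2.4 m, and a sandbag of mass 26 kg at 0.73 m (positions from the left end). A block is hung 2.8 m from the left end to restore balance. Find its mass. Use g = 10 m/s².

m ≈ 10.1 kg

About the pivot (at 1.9 m from the left end):
Beam weight: 21 × 10 = 210 N down at 1.6 m → arm 0.3 m, τ = 210 × 0.3 = 63 N·m counterclockwise.
Sign: 18 × 10 = 180 N down at 2.6 m → arm 0.7 m, τ = 180 × 0.7 = 126 N·m clockwise.
Hanging mass: 30 × 10 = 300 N down at 2.4 m → arm 0.5 m, τ = 300 × 0.5 = 150 N·m clockwise.
Sandbag: 26 × 10 = 260 N down at 0.73 m → arm 1.17 m, τ = 260 × 1.17 = 304.2 N·m counterclockwise.
Net moment of known loads = 91.2 N·m counterclockwise.
An unknown mass m at 2.8 m has arm 0.9 m; its moment is m·g·0.9 clockwise.
Balancing moments: m × 10 × 0.9 = 91.2, giving m = 91.2 / (10 × 0.9) = 10.1 kg.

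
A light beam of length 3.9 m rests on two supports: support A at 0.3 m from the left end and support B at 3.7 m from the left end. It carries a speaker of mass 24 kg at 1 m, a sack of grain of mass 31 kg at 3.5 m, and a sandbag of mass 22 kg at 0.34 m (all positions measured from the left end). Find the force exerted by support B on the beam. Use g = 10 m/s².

R_B ≈ 344 N

Taking torques about support A:
Speaker: 24 × 10 = 240 N down at 1 m → arm 0.7 m, τ = 240 × 0.7 = 168 N·m clockwise.
Sack of grain: 31 × 10 = 310 N down at 3.5 m → arm 3.2 m, τ = 310 × 3.2 = 992 N·m clockwise.
Sandbag: 22 × 10 = 220 N down at 0.34 m → arm 0.04 m, τ = 220 × 0.04 = 8.8 N·m clockwise.
Net load moment about support A = 1169 N·m clockwise.
Reaction R at support B is upward at 3.7 m, arm 3.4 m → moment R × 3.4 counterclockwise.
Setting net torque to zero: R × 3.4 = 1169 → R = 344 N.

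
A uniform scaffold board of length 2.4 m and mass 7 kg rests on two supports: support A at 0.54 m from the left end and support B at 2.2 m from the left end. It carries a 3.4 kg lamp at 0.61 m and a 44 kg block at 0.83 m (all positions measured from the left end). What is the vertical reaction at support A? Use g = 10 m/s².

Choose support B as the axis so its reaction then has zero moment arm.
Beam weight: 7 × 10 = 70 N down at 1.2 m → arm 1 m, τ = 70 × 1 = 70 N·m counterclockwise.
Lamp: 3.4 × 10 = 34 N down at 0.61 m → arm 1.59 m, τ = 34 × 1.59 = 54.06 N·m counterclockwise.
Block: 44 × 10 = 440 N down at 0.83 m → arm 1.37 m, τ = 440 × 1.37 = 602.8 N·m counterclockwise.
Net load moment about support B = 726.9 N·m counterclockwise.
Reaction R at support A is upward at 0.54 m, arm 1.66 m → moment R × 1.66 clockwise.
Στ = 0 ⇒ R × 1.66 = 726.9 ⇒ R = 438 N.

R_A ≈ 438 N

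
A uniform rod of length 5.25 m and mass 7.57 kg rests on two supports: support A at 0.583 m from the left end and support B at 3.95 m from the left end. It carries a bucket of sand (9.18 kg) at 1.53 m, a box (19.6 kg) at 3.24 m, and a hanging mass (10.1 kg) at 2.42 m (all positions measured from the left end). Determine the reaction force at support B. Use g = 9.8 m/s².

Take moments about support A.
Beam weight: 7.57 × 9.8 = 74.19 N down at 2.625 m → arm 2.042 m, τ = 74.19 × 2.042 = 151.5 N·m clockwise.
Bucket of sand: 9.18 × 9.8 = 89.96 N down at 1.53 m → arm 0.947 m, τ = 89.96 × 0.947 = 85.19 N·m clockwise.
Box: 19.6 × 9.8 = 192.1 N down at 3.24 m → arm 2.657 m, τ = 192.1 × 2.657 = 510.4 N·m clockwise.
Hanging mass: 10.1 × 9.8 = 98.98 N down at 2.42 m → arm 1.837 m, τ = 98.98 × 1.837 = 181.8 N·m clockwise.
Net load moment about support A = 928.9 N·m clockwise.
Reaction R at support B is upward at 3.95 m, arm 3.367 m → moment R × 3.367 counterclockwise.
Στ = 0 ⇒ R × 3.367 = 928.9 ⇒ R = 276 N.

R_B ≈ 276 N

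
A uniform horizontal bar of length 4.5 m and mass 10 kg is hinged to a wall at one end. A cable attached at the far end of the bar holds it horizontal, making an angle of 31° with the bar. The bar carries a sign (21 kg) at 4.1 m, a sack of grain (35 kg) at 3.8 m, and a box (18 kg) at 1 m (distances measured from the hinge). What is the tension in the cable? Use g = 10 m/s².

T ≈ 1120 N

Choose the hinge as the axis so the unknown hinge reaction has zero arm there.
Beam weight: 10 × 10 = 100 N down at 2.25 m → arm 2.25 m, τ = 100 × 2.25 = 225 N·m clockwise.
Sign: 21 × 10 = 210 N down at 4.1 m → arm 4.1 m, τ = 210 × 4.1 = 861 N·m clockwise.
Sack of grain: 35 × 10 = 350 N down at 3.8 m → arm 3.8 m, τ = 350 × 3.8 = 1330 N·m clockwise.
Box: 18 × 10 = 180 N down at 1 m → arm 1 m, τ = 180 × 1 = 180 N·m clockwise.
Total clockwise load moment = 2596 N·m.
The cable tension T acts at 4.5 m; only its component perpendicular to the bar, T sinθ, produces torque. sin 31° = 0.515.
For rotational equilibrium, T × 4.5 × 0.515 = 2596, so T = 2596 / 2.317 = 1120 N.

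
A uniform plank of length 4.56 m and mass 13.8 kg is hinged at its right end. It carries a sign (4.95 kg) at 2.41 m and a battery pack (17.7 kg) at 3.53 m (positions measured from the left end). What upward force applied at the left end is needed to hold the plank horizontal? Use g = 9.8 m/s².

About the right end:
Beam weight: 13.8 × 9.8 = 135.2 N down at 2.28 m → arm 2.28 m, τ = 135.2 × 2.28 = 308.3 N·m counterclockwise.
Sign: 4.95 × 9.8 = 48.51 N down at 2.41 m → arm 2.15 m, τ = 48.51 × 2.15 = 104.3 N·m counterclockwise.
Battery pack: 17.7 × 9.8 = 173.5 N down at 3.53 m → arm 1.03 m, τ = 173.5 × 1.03 = 178.7 N·m counterclockwise.
Net moment of the loads = 591.3 N·m counterclockwise.
The upward force F acts at the left end, arm 4.56 m, giving F × 4.56 clockwise.
Setting net torque to zero: F × 4.56 = 591.3 → F = 591.3 / 4.56 = 130 N.

F ≈ 130 N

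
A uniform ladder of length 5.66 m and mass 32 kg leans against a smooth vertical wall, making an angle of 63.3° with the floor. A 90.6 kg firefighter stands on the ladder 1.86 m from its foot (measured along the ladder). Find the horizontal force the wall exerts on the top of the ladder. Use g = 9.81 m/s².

Take moments about the foot of the ladder.
Ladder weight 32×9.81 = 313.9 N acts at 2.83 m along the ladder; its horizontal arm is 2.83·cos63.3° = 1.272 m → τ = 399.3 N·m clockwise.
Firefighter: 90.6×9.81 = 888.8 N at 1.86 m → arm 0.8357 m → τ = 742.8 N·m clockwise.
Wall normal N acts horizontally at the top; its moment arm is the height L sinθ = 5.66·sin63.3° = 5.056 m, counterclockwise.
Balancing moments: N × 5.056 = 1142, giving N = 226 N.

N_wall ≈ 226 N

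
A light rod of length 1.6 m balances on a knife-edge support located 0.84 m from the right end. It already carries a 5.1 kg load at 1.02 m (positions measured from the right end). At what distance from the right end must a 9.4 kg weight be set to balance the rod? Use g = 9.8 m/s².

x ≈ 0.742 m from the right end

About the knife-edge support (at 0.84 m from the right end):
Load: 5.1 × 9.8 = 49.98 N down at 1.02 m → arm 0.18 m, τ = 49.98 × 0.18 = 8.996 N·m counterclockwise.
Net moment of existing loads = 8.996 N·m counterclockwise.
The weight weighs 9.4 × 9.8 = 92.12 N and must supply an equal clockwise moment, so its lever arm about the knife-edge support is 8.996 / 92.12 = 0.0977 m.
That puts it at 0.84 − 0.0977 = 0.742 m from the right end.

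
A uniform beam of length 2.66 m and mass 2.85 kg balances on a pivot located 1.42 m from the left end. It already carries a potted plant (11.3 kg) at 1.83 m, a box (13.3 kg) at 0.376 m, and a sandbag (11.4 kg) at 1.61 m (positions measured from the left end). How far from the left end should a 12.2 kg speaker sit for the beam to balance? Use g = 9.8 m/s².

About the pivot (at 1.42 m from the left end):
Beam weight: 2.85 × 9.8 = 27.93 N down at 1.33 m → arm 0.09 m, τ = 27.93 × 0.09 = 2.514 N·m counterclockwise.
Potted plant: 11.3 × 9.8 = 110.7 N down at 1.83 m → arm 0.41 m, τ = 110.7 × 0.41 = 45.39 N·m clockwise.
Box: 13.3 × 9.8 = 130.3 N down at 0.376 m → arm 1.044 m, τ = 130.3 × 1.044 = 136 N·m counterclockwise.
Sandbag: 11.4 × 9.8 = 111.7 N down at 1.61 m → arm 0.19 m, τ = 111.7 × 0.19 = 21.22 N·m clockwise.
Net moment of existing loads = 71.9 N·m counterclockwise.
The speaker weighs 12.2 × 9.8 = 119.6 N and must supply an equal clockwise moment, so its lever arm about the pivot is 71.9 / 119.6 = 0.601 m.
That puts it at 1.42 + 0.601 = 2.02 m from the left end.

x ≈ 2.02 m from the left end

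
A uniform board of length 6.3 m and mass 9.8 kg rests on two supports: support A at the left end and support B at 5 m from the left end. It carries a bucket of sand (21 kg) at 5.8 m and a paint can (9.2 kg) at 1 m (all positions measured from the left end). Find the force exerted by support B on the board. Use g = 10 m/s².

Choose support A as the axis so its reaction then has zero moment arm.
Beam weight: 9.8 × 10 = 98 N down at 3.15 m → arm 3.15 m, τ = 98 × 3.15 = 308.7 N·m clockwise.
Bucket of sand: 21 × 10 = 210 N down at 5.8 m → arm 5.8 m, τ = 210 × 5.8 = 1218 N·m clockwise.
Paint can: 9.2 × 10 = 92 N down at 1 m → arm 1 m, τ = 92 × 1 = 92 N·m clockwise.
Net load moment about support A = 1619 N·m clockwise.
Reaction R at support B is upward at 5 m, arm 5 m → moment R × 5 counterclockwise.
Στ = 0 ⇒ R × 5 = 1619 ⇒ R = 324 N.

R_B ≈ 324 N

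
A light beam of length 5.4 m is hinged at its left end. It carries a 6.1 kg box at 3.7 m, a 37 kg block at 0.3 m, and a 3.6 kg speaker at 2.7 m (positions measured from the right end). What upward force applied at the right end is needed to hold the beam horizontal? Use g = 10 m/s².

F ≈ 387 N

Choose the left end as the axis so the unknown pivot reaction has zero arm there.
Box: 6.1 × 10 = 61 N down at 3.7 m → arm 1.7 m, τ = 61 × 1.7 = 103.7 N·m clockwise.
Block: 37 × 10 = 370 N down at 0.3 m → arm 5.1 m, τ = 370 × 5.1 = 1887 N·m clockwise.
Speaker: 3.6 × 10 = 36 N down at 2.7 m → arm 2.7 m, τ = 36 × 2.7 = 97.2 N·m clockwise.
Net moment of the loads = 2088 N·m clockwise.
The upward force F acts at the right end, arm 5.4 m, giving F × 5.4 counterclockwise.
Balancing moments: F × 5.4 = 2088, giving F = 2088 / 5.4 = 387 N.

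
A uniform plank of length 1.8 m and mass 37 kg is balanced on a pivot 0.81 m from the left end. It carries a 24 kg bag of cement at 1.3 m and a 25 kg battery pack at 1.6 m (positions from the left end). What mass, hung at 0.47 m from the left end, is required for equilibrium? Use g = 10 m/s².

m ≈ 102 kg

About the pivot (at 0.81 m from the left end):
Beam weight: 37 × 10 = 370 N down at 0.9 m → arm 0.09 m, τ = 370 × 0.09 = 33.3 N·m clockwise.
Bag of cement: 24 × 10 = 240 N down at 1.3 m → arm 0.49 m, τ = 240 × 0.49 = 117.6 N·m clockwise.
Battery pack: 25 × 10 = 250 N down at 1.6 m → arm 0.79 m, τ = 250 × 0.79 = 197.5 N·m clockwise.
Net moment of known loads = 348.4 N·m clockwise.
An unknown mass m at 0.47 m has arm 0.34 m; its moment is m·g·0.34 counterclockwise.
Balancing moments: m × 10 × 0.34 = 348.4, giving m = 348.4 / (10 × 0.34) = 102 kg.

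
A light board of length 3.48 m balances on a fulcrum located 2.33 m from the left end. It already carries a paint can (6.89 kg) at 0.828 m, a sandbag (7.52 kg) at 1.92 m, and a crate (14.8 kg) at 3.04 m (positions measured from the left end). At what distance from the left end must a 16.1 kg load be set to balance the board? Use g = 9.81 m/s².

Choose the fulcrum (at 2.33 m from the left end) as the axis so the support reaction has zero arm there.
Paint can: 6.89 × 9.81 = 67.59 N down at 0.828 m → arm 1.502 m, τ = 67.59 × 1.502 = 101.5 N·m counterclockwise.
Sandbag: 7.52 × 9.81 = 73.77 N down at 1.92 m → arm 0.41 m, τ = 73.77 × 0.41 = 30.25 N·m counterclockwise.
Crate: 14.8 × 9.81 = 145.2 N down at 3.04 m → arm 0.71 m, τ = 145.2 × 0.71 = 103.1 N·m clockwise.
Net moment of existing loads = 28.65 N·m counterclockwise.
The load weighs 16.1 × 9.81 = 157.9 N and must supply an equal clockwise moment, so its lever arm about the fulcrum is 28.65 / 157.9 = 0.181 m.
That puts it at 2.33 + 0.181 = 2.51 m from the left end.

x ≈ 2.51 m from the left end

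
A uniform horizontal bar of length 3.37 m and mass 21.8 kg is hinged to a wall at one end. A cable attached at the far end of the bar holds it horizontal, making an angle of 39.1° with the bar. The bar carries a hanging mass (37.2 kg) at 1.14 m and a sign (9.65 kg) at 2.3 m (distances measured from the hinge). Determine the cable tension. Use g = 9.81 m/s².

Taking torques about the hinge:
Beam weight: 21.8 × 9.81 = 213.9 N down at 1.685 m → arm 1.685 m, τ = 213.9 × 1.685 = 360.4 N·m clockwise.
Hanging mass: 37.2 × 9.81 = 364.9 N down at 1.14 m → arm 1.14 m, τ = 364.9 × 1.14 = 416 N·m clockwise.
Sign: 9.65 × 9.81 = 94.67 N down at 2.3 m → arm 2.3 m, τ = 94.67 × 2.3 = 217.7 N·m clockwise.
Total clockwise load moment = 994.1 N·m.
The cable tension T acts at 3.37 m; only its component perpendicular to the bar, T sinθ, produces torque. sin 39.1° = 0.6307.
Balancing moments: T × 3.37 × 0.6307 = 994.1, giving T = 994.1 / 2.125 = 468 N.

T ≈ 468 N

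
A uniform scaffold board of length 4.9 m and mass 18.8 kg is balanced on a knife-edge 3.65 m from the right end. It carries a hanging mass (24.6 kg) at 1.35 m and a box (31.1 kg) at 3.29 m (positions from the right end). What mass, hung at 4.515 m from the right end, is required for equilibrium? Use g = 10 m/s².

m ≈ 104 kg

About the knife-edge (at 3.65 m from the right end):
Beam weight: 18.8 × 10 = 188 N down at 2.45 m → arm 1.2 m, τ = 188 × 1.2 = 225.6 N·m clockwise.
Hanging mass: 24.6 × 10 = 246 N down at 1.35 m → arm 2.3 m, τ = 246 × 2.3 = 565.8 N·m clockwise.
Box: 31.1 × 10 = 311 N down at 3.29 m → arm 0.36 m, τ = 311 × 0.36 = 112 N·m clockwise.
Net moment of known loads = 903.4 N·m clockwise.
An unknown mass m at 4.515 m has arm 0.865 m; its moment is m·g·0.865 counterclockwise.
Setting net torque to zero: m × 10 × 0.865 = 903.4 → m = 903.4 / (10 × 0.865) = 104 kg.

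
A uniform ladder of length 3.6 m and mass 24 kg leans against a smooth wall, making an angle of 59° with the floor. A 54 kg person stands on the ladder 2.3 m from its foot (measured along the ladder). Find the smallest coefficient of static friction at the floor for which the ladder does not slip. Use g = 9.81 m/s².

μ_min ≈ 0.358

Choose the foot of the ladder as the axis so the floor normal and friction both act there and drop out.
Ladder weight 24×9.81 = 235.4 N acts at 1.8 m along the ladder; its horizontal arm is 1.8·cos59° = 0.9271 m → τ = 218.2 N·m clockwise.
Person: 54×9.81 = 529.7 N at 2.3 m → arm 1.185 m → τ = 627.7 N·m clockwise.
Wall normal N acts horizontally at the top; its moment arm is the height L sinθ = 3.6·sin59° = 3.086 m, counterclockwise.
Στ = 0 ⇒ N × 3.086 = 845.9 ⇒ N = 274.1 N.
ΣFx = 0 ⇒ f = N_wall = 274.1 N. ΣFy = 0 ⇒ N_floor = 765.1 N.
μ_min = f / N_floor = 274.1 / 765.1 = 0.358.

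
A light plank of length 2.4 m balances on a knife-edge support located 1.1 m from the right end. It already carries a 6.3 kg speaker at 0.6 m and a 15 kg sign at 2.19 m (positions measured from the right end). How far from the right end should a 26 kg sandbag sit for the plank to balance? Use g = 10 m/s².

Take moments about the knife-edge support (at 1.1 m from the right end).
Speaker: 6.3 × 10 = 63 N down at 0.6 m → arm 0.5 m, τ = 63 × 0.5 = 31.5 N·m clockwise.
Sign: 15 × 10 = 150 N down at 2.19 m → arm 1.09 m, τ = 150 × 1.09 = 163.5 N·m counterclockwise.
Net moment of existing loads = 132 N·m counterclockwise.
The sandbag weighs 26 × 10 = 260 N and must supply an equal clockwise moment, so its lever arm about the knife-edge support is 132 / 260 = 0.508 m.
That puts it at 1.1 − 0.508 = 0.592 m from the right end.

x ≈ 0.592 m from the right end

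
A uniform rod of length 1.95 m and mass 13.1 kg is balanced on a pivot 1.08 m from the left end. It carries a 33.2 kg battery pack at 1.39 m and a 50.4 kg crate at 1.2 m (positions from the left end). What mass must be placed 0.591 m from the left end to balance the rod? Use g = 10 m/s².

m ≈ 30.6 kg

Take moments about the pivot (at 1.08 m from the left end).
Beam weight: 13.1 × 10 = 131 N down at 0.975 m → arm 0.105 m, τ = 131 × 0.105 = 13.75 N·m counterclockwise.
Battery pack: 33.2 × 10 = 332 N down at 1.39 m → arm 0.31 m, τ = 332 × 0.31 = 102.9 N·m clockwise.
Crate: 50.4 × 10 = 504 N down at 1.2 m → arm 0.12 m, τ = 504 × 0.12 = 60.48 N·m clockwise.
Net moment of known loads = 149.6 N·m clockwise.
An unknown mass m at 0.591 m has arm 0.489 m; its moment is m·g·0.489 counterclockwise.
Setting net torque to zero: m × 10 × 0.489 = 149.6 → m = 149.6 / (10 × 0.489) = 30.6 kg.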